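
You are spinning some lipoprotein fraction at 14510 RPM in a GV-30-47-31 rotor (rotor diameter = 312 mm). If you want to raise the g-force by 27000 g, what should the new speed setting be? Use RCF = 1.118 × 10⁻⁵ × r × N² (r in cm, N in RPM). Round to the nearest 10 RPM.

r = 312 mm / 2 = 156 mm = 15.6 cm
Current RCF = 1.118 × 10⁻⁵ × 15.6 × (14510)² = 1.118 × 10⁻⁵ × 15.6 × 210,540,100 ≈ 36,719.9 × g
Target RCF = 36,719.9 + 27,000 = 63,719.9 × g
N² = 63,719.9 / (17.4408 × 10⁻⁵) = 365,349,640
N ≈ √365,349,640 ≈ 19,114.1

19110 RPM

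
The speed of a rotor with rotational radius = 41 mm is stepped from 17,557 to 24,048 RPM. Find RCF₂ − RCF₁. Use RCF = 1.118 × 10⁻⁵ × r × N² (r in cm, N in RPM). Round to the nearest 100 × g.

≈ 12400 × g

r = 41 mm = 4.1 cm
RCF₁ = 1.118 × 10⁻⁵ × 4.1 × (17557)² = 1.118 × 10⁻⁵ × 4.1 × 308,248,249 ≈ 14,129.5 × g
RCF₂ = 1.118 × 10⁻⁵ × 4.1 × (24048)² = 1.118 × 10⁻⁵ × 4.1 × 578,306,304 ≈ 26,508.4 × g
Increase = 26,508.4 − 14,129.5 = 12,378.9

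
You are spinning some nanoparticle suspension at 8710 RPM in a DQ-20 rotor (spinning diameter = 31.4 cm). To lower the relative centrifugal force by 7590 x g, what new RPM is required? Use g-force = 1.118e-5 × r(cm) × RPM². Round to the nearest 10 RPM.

r = 31.4 / 2 = 15.7 cm
Current RCF = 1.118 × 10⁻⁵ × 15.7 × (8710)² = 1.118 × 10⁻⁵ × 15.7 × 75,864,100 ≈ 13,316.1 × g
Target RCF = 13,316.1 − 7,590 = 5,726.1 × g
N² = 5,726.1 / (17.5526 × 10⁻⁵) = 32,622,517
N ≈ √32,622,517 ≈ 5,711.6

≈ 5710 RPM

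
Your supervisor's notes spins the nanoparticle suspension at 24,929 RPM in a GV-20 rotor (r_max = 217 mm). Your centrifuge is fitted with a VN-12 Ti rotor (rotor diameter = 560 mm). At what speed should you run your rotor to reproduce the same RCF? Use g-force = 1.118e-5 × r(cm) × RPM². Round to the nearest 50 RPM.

21950 RPM

Original rotor: r = 217 mm = 21.7 cm
RCF_original = 1.118 × 10⁻⁵ × 21.7 × (24929)² = 1.118 × 10⁻⁵ × 21.7 × 621,455,041 ≈ 150,768.7 × g
Your rotor: r = 560 mm / 2 = 280 mm = 28 cm
150,768.7 = 1.118 × 10⁻⁵ × 28 × N²
N² = 150,768.7 / (31.304 × 10⁻⁵) = 481,627,588
N ≈ √481,627,588 ≈ 21,946.0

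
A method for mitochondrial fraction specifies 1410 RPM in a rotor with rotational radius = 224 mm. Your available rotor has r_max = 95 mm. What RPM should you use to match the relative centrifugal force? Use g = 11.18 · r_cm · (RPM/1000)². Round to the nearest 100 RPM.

Original rotor: r = 224 mm = 22.4 cm
RCF = 11.18 × r × (N/1000)²
RCF_original = 11.18 × 22.4 × (1.41)² = 11.18 × 22.4 × 1.9881 ≈ 497.9 × g
Your rotor: r = 95 mm = 9.5 cm
497.9 = 11.18 × 9.5 × (N/1000)²
(N/1000)² = 497.9 / 106.21 = 4.687882
N = 1000 × √4.687882 ≈ 2,165.2

2200 RPM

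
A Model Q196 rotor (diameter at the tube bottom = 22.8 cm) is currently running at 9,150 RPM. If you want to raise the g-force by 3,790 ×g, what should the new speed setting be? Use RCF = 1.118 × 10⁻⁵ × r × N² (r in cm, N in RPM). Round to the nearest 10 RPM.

r = 22.8 / 2 = 11.4 cm
Current RCF = 1.118 × 10⁻⁵ × 11.4 × (9150)² = 1.118 × 10⁻⁵ × 11.4 × 83,722,500 ≈ 10,670.6 × g
Target RCF = 10,670.6 + 3,790 = 14,460.6 × g
N² = 14,460.6 / (12.7452 × 10⁻⁵) = 113,459,185
N ≈ √113,459,185 ≈ 10,651.7

N₂ ≈ 10650 RPM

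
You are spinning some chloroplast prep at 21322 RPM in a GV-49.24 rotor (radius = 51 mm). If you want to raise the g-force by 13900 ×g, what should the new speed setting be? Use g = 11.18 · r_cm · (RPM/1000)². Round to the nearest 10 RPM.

r = 51 mm = 5.1 cm
Current RCF = 11.18 × 5.1 × (21.322)² = 11.18 × 5.1 × 454.627684 ≈ 25,922 × g
Target RCF = 25,922 + 13,900 = 39,822 × g
(N/1000)² = 39,822 / 57.018 = 698.411
N = 1000 × √698.411 ≈ 26,427.5

26430 RPM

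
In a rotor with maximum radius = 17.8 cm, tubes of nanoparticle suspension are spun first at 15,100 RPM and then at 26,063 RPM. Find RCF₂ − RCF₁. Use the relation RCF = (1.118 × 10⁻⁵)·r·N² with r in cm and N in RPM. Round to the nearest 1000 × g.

RCF₁ = 1.118 × 10⁻⁵ × 17.8 × (15100)² = 1.118 × 10⁻⁵ × 17.8 × 228,010,000 ≈ 45,374.9 × g
RCF₂ = 1.118 × 10⁻⁵ × 17.8 × (26063)² = 1.118 × 10⁻⁵ × 17.8 × 679,279,969 ≈ 135,179.4 × g
Increase = 135,179.4 − 45,374.9 = 89,804.5

90000 × g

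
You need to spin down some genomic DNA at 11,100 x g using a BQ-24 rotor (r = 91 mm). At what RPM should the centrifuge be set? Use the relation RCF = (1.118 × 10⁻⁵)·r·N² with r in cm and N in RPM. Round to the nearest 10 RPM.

r = 91 mm = 9.1 cm
RCF = 1.118 × 10⁻⁵ × r × N²
11,100 = 1.118 × 10⁻⁵ × 9.1 × N²
N² = 11,100 / (10.1738 × 10⁻⁵) = 109,103,776
N ≈ √109,103,776 ≈ 10,445.3

10450 RPM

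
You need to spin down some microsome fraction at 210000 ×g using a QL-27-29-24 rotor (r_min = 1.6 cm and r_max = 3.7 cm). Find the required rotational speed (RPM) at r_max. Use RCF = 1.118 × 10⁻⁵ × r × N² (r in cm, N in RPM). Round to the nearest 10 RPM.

≈ 71250 RPM

Use r_max = 3.7 cm.
RCF = 1.118 × 10⁻⁵ × r × N²
210,000 = 1.118 × 10⁻⁵ × 3.7 × N²
N² = 210,000 / (4.1366 × 10⁻⁵) = 5,076,632,984
N ≈ √5,076,632,984 ≈ 71,250.5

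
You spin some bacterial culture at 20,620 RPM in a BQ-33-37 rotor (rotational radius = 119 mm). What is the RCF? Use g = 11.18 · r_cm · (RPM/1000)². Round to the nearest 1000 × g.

≈ 57000 g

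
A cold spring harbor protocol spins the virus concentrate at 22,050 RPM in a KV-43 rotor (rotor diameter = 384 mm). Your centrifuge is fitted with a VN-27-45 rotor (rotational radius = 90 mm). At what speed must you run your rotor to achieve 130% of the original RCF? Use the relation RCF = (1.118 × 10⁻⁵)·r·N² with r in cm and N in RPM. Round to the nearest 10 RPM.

36720 RPM

Original rotor: r = 384 mm / 2 = 192 mm = 19.2 cm
RCF = 1.118 × 10⁻⁵ × r × N²
RCF_original = 1.118 × 10⁻⁵ × 19.2 × (22050)² = 1.118 × 10⁻⁵ × 19.2 × 486,202,500 ≈ 104,366.3 × g
Target RCF = 1.3 × 104,366.3 ≈ 135,676.2 × g
Your rotor: r = 90 mm = 9.0 cm
135,676.2 = 1.118 × 10⁻⁵ × 9 × N²
N² = 135,676.2 / (10.062 × 10⁻⁵) = 1,348,401,908
N ≈ √1,348,401,908 ≈ 36,720.6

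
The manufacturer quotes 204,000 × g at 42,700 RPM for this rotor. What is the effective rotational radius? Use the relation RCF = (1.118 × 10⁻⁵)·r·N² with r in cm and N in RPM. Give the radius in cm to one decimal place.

RCF = 1.118 × 10⁻⁵ × r × N²
204000 = 1.118 × 10⁻⁵ × r × (42700)²
r = 204000 / (1.118 × 10⁻⁵ × 1,823,290,000) = 204000 / 20384.38 ≈ 10.008 cm

r ≈ 10.0 cm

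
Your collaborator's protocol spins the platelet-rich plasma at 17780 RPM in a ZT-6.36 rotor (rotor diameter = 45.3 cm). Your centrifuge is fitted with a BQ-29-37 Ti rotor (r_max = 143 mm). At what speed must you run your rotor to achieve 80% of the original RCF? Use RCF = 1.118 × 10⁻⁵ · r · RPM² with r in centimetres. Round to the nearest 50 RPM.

20000 RPM

Original rotor: r = 45.3 / 2 = 22.65 cm
RCF = 1.118 × 10⁻⁵ × r × N²
RCF_original = 1.118 × 10⁻⁵ × 22.65 × (17780)² = 1.118 × 10⁻⁵ × 22.65 × 316,128,400 ≈ 80,052.2 × g
Target RCF = 0.8 × 80,052.2 ≈ 64,041.8 × g
Your rotor: r = 143 mm = 14.3 cm
64,041.8 = 1.118 × 10⁻⁵ × 14.3 × N²
N² = 64,041.8 / (15.9874 × 10⁻⁵) = 400,576,704
N ≈ √400,576,704 ≈ 20,014.4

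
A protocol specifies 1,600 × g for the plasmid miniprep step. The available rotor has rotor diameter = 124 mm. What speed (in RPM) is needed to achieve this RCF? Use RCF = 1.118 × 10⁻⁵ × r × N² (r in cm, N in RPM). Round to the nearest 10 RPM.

4800 RPM

r = 124 mm / 2 = 62 mm = 6.2 cm
1,600 = 1.118 × 10⁻⁵ × 6.2 × N²
N² = 1,600 / (6.9316 × 10⁻⁵) = 23,082,694
N ≈ √23,082,694 ≈ 4,804.4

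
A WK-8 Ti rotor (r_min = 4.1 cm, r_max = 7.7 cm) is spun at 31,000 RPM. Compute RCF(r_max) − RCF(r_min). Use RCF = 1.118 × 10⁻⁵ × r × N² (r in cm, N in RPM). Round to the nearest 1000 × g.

39000 ×g

RCF_max = 1.118 × 10⁻⁵ × 7.7 × (31000)² = 1.118 × 10⁻⁵ × 7.7 × 961,000,000 ≈ 82,728.6 × g
RCF_min = 1.118 × 10⁻⁵ × 4.1 × (31000)² = 1.118 × 10⁻⁵ × 4.1 × 961,000,000 ≈ 44,050.3 × g
ΔRCF = 82,728.6 − 44,050.3 = 38,678.3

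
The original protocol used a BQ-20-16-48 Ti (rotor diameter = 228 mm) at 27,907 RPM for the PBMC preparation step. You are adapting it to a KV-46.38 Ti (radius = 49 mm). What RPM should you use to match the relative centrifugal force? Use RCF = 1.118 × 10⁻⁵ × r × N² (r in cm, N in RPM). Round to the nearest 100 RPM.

Original rotor: r = 228 mm / 2 = 114 mm = 11.4 cm
RCF_original = 1.118 × 10⁻⁵ × 11.4 × (27907)² = 1.118 × 10⁻⁵ × 11.4 × 778,800,649 ≈ 99,259.7 × g
Your rotor: r = 49 mm = 4.9 cm
99,259.7 = 1.118 × 10⁻⁵ × 4.9 × N²
N² = 99,259.7 / (5.4782 × 10⁻⁵) = 1,811,903,545
N ≈ √1,811,903,545 ≈ 42,566.5

42600 RPM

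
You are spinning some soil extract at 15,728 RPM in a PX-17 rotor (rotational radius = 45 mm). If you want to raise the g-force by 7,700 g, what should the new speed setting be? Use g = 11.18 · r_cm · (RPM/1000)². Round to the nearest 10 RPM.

r = 45 mm = 4.5 cm
Current RCF = 11.18 × 4.5 × (15.728)² = 11.18 × 4.5 × 247.369984 ≈ 12,445.2 × g
Target RCF = 12,445.2 + 7,700 = 20,145.2 × g
(N/1000)² = 20,145.2 / 50.31 = 400.4214
N = 1000 × √400.4214 ≈ 20,010.5

N₂ ≈ 20010 RPM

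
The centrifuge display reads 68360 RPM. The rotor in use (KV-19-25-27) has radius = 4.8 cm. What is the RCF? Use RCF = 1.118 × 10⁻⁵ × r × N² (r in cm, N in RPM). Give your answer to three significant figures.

RCF ≈ 251000 x g

RCF = 1.118 × 10⁻⁵ × r × N²
RCF = 1.118 × 10⁻⁵ × 4.8 × (68360)² = 1.118 × 10⁻⁵ × 4.8 × 4,673,089,600 ≈ 250,776.7 × g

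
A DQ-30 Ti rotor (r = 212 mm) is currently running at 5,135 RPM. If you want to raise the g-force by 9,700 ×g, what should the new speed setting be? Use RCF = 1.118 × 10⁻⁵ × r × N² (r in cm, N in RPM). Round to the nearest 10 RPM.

≈ 8200 RPM

r = 212 mm = 21.2 cm
Current RCF = 1.118 × 10⁻⁵ × 21.2 × (5135)² = 1.118 × 10⁻⁵ × 21.2 × 26,368,225 ≈ 6,249.7 × g
Target RCF = 6,249.7 + 9,700 = 15,949.7 × g
N² = 15,949.7 / (23.7016 × 10⁻⁵) = 67,293,769
N ≈ √67,293,769 ≈ 8,203.3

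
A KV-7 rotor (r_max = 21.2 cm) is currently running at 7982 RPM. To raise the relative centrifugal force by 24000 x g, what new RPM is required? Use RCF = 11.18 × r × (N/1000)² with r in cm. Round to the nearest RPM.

≈ 12844 RPM

Current RCF = 11.18 × 21.2 × (7.982)² = 11.18 × 21.2 × 63.712324 ≈ 15,100.8 × g
Target RCF = 15,100.8 + 24,000 = 39,100.8 × g
(N/1000)² = 39,100.8 / 237.016 = 164.9711
N = 1000 × √164.9711 ≈ 12,844.1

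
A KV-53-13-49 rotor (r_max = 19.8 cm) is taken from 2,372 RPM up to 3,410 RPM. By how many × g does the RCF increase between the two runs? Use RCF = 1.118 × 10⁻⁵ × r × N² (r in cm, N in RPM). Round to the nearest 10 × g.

1330 × g

RCF₁ = 1.118 × 10⁻⁵ × 19.8 × (2372)² = 1.118 × 10⁻⁵ × 19.8 × 5,626,384 ≈ 1,245.5 × g
RCF₂ = 1.118 × 10⁻⁵ × 19.8 × (3410)² = 1.118 × 10⁻⁵ × 19.8 × 11,628,100 ≈ 2,574 × g
Increase = 2,574 − 1,245.5 = 1,328.5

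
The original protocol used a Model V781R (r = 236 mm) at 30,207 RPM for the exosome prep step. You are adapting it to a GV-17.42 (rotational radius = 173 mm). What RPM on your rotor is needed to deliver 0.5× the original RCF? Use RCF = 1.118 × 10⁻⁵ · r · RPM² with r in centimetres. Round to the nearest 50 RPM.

Original rotor: r = 236 mm = 23.6 cm
RCF_original = 1.118 × 10⁻⁵ × 23.6 × (30207)² = 1.118 × 10⁻⁵ × 23.6 × 912,462,849 ≈ 240,751.5 × g
Target RCF = 0.5 × 240,751.5 ≈ 120,375.8 × g
Your rotor: r = 173 mm = 17.3 cm
120,375.8 = 1.118 × 10⁻⁵ × 17.3 × N²
N² = 120,375.8 / (19.3414 × 10⁻⁵) = 622,373,768
N ≈ √622,373,768 ≈ 24,947.4

24950 RPM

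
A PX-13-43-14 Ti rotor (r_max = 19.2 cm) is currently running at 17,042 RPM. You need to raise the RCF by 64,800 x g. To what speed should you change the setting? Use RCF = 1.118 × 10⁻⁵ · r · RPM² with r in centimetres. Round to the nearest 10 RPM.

Current RCF = 1.118 × 10⁻⁵ × 19.2 × (17042)² = 1.118 × 10⁻⁵ × 19.2 × 290,429,764 ≈ 62,342.5 × g
Target RCF = 62,342.5 + 64,800 = 127,142.5 × g
N² = 127,142.5 / (21.4656 × 10⁻⁵) = 592,308,158
N ≈ √592,308,158 ≈ 24,337.4

24340 RPM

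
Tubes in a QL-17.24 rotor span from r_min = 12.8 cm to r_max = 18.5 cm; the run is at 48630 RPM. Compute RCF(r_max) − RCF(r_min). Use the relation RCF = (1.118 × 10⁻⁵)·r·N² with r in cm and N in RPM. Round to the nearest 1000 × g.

≈ 151000 × g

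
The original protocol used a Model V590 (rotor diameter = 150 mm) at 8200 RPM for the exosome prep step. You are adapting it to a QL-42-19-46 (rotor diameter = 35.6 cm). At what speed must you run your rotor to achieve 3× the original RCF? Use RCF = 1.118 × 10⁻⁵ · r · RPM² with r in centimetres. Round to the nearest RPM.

≈ 9219 RPM

Original rotor: r = 150 mm / 2 = 75 mm = 7.5 cm
RCF = 1.118 × 10⁻⁵ × r × N²
RCF_original = 1.118 × 10⁻⁵ × 7.5 × (8200)² = 1.118 × 10⁻⁵ × 7.5 × 67,240,000 ≈ 5,638.1 × g
Target RCF = 3 × 5,638.1 ≈ 16,914.3 × g
Your rotor: r = 35.6 / 2 = 17.8 cm
16,914.3 = 1.118 × 10⁻⁵ × 17.8 × N²
N² = 16,914.3 / (19.9004 × 10⁻⁵) = 84,994,774
N ≈ √84,994,774 ≈ 9,219.3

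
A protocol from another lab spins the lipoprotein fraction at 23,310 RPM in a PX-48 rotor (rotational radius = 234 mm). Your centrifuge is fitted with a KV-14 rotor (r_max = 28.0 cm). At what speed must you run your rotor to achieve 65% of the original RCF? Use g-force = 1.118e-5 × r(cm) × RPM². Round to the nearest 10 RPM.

Original rotor: r = 234 mm = 23.4 cm
RCF_original = 1.118 × 10⁻⁵ × 23.4 × (23310)² = 1.118 × 10⁻⁵ × 23.4 × 543,356,100 ≈ 142,148.5 × g
Target RCF = 0.65 × 142,148.5 ≈ 92,396.5 × g
92,396.5 = 1.118 × 10⁻⁵ × 28 × N²
N² = 92,396.5 / (31.304 × 10⁻⁵) = 295,158,766
N ≈ √295,158,766 ≈ 17,180.2

17180 RPM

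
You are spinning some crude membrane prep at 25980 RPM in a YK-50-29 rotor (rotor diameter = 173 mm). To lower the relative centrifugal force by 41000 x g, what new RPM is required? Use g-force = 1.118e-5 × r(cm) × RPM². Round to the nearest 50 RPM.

15850 RPM

r = 173 mm / 2 = 86.5 mm = 8.65 cm
Current RCF = 1.118 × 10⁻⁵ × 8.65 × (25980)² = 1.118 × 10⁻⁵ × 8.65 × 674,960,400 ≈ 65,273.4 × g
Target RCF = 65,273.4 − 41,000 = 24,273.4 × g
N² = 24,273.4 / (9.6707 × 10⁻⁵) = 250,999,411
N ≈ √250,999,411 ≈ 15,843.0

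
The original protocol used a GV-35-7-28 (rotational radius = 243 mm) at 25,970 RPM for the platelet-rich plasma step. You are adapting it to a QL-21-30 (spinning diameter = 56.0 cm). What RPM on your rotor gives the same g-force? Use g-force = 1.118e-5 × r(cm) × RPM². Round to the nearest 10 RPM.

≈ 24190 RPM

Original rotor: r = 243 mm = 24.3 cm
RCF_original = 1.118 × 10⁻⁵ × 24.3 × (25970)² = 1.118 × 10⁻⁵ × 24.3 × 674,440,900 ≈ 183,228.1 × g
Your rotor: r = 56.0 / 2 = 28 cm
183,228.1 = 1.118 × 10⁻⁵ × 28 × N²
N² = 183,228.1 / (31.304 × 10⁻⁵) = 585,318,490
N ≈ √585,318,490 ≈ 24,193.4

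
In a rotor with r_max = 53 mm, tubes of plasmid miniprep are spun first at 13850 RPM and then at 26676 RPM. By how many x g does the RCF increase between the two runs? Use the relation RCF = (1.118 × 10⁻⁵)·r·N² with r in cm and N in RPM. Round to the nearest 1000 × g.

31000 x g

r = 53 mm = 5.3 cm
RCF₁ = 1.118 × 10⁻⁵ × 5.3 × (13850)² = 1.118 × 10⁻⁵ × 5.3 × 191,822,500 ≈ 11,366.3 × g
RCF₂ = 1.118 × 10⁻⁵ × 5.3 × (26676)² = 1.118 × 10⁻⁵ × 5.3 × 711,608,976 ≈ 42,165.7 × g
Increase = 42,165.7 − 11,366.3 = 30,799.4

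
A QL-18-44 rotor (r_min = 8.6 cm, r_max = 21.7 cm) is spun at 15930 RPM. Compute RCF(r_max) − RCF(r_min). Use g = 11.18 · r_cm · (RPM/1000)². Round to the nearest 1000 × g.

≈ 37000 ×g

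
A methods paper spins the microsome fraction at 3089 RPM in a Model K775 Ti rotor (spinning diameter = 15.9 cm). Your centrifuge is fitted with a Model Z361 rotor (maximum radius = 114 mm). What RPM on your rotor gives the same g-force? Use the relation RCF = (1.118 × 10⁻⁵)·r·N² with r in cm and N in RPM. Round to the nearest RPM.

Original rotor: r = 15.9 / 2 = 7.95 cm
RCF_original = 1.118 × 10⁻⁵ × 7.95 × (3089)² = 1.118 × 10⁻⁵ × 7.95 × 9,541,921 ≈ 848.1 × g
Your rotor: r = 114 mm = 11.4 cm
848.1 = 1.118 × 10⁻⁵ × 11.4 × N²
N² = 848.1 / (12.7452 × 10⁻⁵) = 6,654,270
N ≈ √6,654,270 ≈ 2,579.6

2580 RPM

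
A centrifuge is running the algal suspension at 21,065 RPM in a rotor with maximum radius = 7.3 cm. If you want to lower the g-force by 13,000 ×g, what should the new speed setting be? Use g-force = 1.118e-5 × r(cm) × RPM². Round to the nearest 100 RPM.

Current RCF = 1.118 × 10⁻⁵ × 7.3 × (21065)² = 1.118 × 10⁻⁵ × 7.3 × 443,734,225 ≈ 36,214.9 × g
Target RCF = 36,214.9 − 13,000 = 23,214.9 × g
N² = 23,214.9 / (8.1614 × 10⁻⁵) = 284,447,521
N ≈ √284,447,521 ≈ 16,865.6

≈ 16900 RPM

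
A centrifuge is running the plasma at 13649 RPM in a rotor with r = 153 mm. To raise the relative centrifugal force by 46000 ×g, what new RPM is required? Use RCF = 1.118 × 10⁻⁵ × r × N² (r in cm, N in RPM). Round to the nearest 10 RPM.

N₂ ≈ 21340 RPM

r = 153 mm = 15.3 cm
Current RCF = 1.118 × 10⁻⁵ × 15.3 × (13649)² = 1.118 × 10⁻⁵ × 15.3 × 186,295,201 ≈ 31,866.5 × g
Target RCF = 31,866.5 + 46,000 = 77,866.5 × g
N² = 77,866.5 / (17.1054 × 10⁻⁵) = 455,215,897
N ≈ √455,215,897 ≈ 21,335.8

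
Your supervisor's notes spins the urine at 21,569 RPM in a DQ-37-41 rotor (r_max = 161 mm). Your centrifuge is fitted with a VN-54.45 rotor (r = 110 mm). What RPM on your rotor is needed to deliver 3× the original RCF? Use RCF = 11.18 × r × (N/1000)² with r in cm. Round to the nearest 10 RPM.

Original rotor: r = 161 mm = 16.1 cm
RCF = 11.18 × r × (N/1000)²
RCF_original = 11.18 × 16.1 × (21.569)² = 11.18 × 16.1 × 465.221761 ≈ 83,739 × g
Target RCF = 3 × 83,739 ≈ 251,217 × g
Your rotor: r = 110 mm = 11.0 cm
251,217 = 11.18 × 11 × (N/1000)²
(N/1000)² = 251,217 / 122.98 = 2042.747
N = 1000 × √2042.747 ≈ 45,196.8

45200 RPM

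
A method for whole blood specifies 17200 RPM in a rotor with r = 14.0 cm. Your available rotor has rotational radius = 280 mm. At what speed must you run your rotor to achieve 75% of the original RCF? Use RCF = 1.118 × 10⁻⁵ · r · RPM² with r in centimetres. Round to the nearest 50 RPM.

≈ 10550 RPM

RCF_original = 1.118 × 10⁻⁵ × 14 × (17200)² = 1.118 × 10⁻⁵ × 14 × 295,840,000 ≈ 46,304.9 × g
Target RCF = 0.75 × 46,304.9 ≈ 34,728.7 × g
Your rotor: r = 280 mm = 28.0 cm
34,728.7 = 1.118 × 10⁻⁵ × 28 × N²
N² = 34,728.7 / (31.304 × 10⁻⁵) = 110,940,135
N ≈ √110,940,135 ≈ 10,532.8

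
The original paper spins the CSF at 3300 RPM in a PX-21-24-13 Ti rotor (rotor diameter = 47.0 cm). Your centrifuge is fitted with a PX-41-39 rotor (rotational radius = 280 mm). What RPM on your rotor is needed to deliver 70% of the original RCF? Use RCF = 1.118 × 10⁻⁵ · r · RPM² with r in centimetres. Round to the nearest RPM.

Original rotor: r = 47.0 / 2 = 23.5 cm
RCF = 1.118 × 10⁻⁵ × r × N²
RCF_original = 1.118 × 10⁻⁵ × 23.5 × (3300)² = 1.118 × 10⁻⁵ × 23.5 × 10,890,000 ≈ 2,861.1 × g
Target RCF = 0.7 × 2,861.1 ≈ 2,002.8 × g
Your rotor: r = 280 mm = 28.0 cm
2,002.8 = 1.118 × 10⁻⁵ × 28 × N²
N² = 2,002.8 / (31.304 × 10⁻⁵) = 6,397,904
N ≈ √6,397,904 ≈ 2,529.4

≈ 2529 RPM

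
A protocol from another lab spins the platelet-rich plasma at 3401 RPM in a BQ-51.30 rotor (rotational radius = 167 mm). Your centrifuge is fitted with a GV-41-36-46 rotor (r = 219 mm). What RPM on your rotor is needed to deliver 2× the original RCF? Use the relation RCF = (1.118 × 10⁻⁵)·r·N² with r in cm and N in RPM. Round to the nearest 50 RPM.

4200 RPM

Original rotor: r = 167 mm = 16.7 cm
RCF_original = 1.118 × 10⁻⁵ × 16.7 × (3401)² = 1.118 × 10⁻⁵ × 16.7 × 11,566,801 ≈ 2,159.6 × g
Target RCF = 2 × 2,159.6 ≈ 4,319.2 × g
Your rotor: r = 219 mm = 21.9 cm
4,319.2 = 1.118 × 10⁻⁵ × 21.9 × N²
N² = 4,319.2 / (24.4842 × 10⁻⁵) = 17,640,764
N ≈ √17,640,764 ≈ 4,200.1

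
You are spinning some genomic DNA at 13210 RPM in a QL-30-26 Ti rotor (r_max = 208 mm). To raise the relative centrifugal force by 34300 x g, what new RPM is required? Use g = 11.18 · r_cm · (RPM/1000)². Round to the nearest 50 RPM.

r = 208 mm = 20.8 cm
Current RCF = 11.18 × 20.8 × (13.21)² = 11.18 × 20.8 × 174.5041 ≈ 40,579.9 × g
Target RCF = 40,579.9 + 34,300 = 74,879.9 × g
(N/1000)² = 74,879.9 / 232.544 = 322.0031
N = 1000 × √322.0031 ≈ 17,944.4

17950 RPM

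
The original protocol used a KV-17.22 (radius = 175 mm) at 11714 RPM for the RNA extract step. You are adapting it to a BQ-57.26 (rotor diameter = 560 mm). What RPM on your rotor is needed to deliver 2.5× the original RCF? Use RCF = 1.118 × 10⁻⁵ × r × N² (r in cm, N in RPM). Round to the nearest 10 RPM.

≈ 14640 RPM

Original rotor: r = 175 mm = 17.5 cm
RCF_original = 1.118 × 10⁻⁵ × 17.5 × (11714)² = 1.118 × 10⁻⁵ × 17.5 × 137,217,796 ≈ 26,846.7 × g
Target RCF = 2.5 × 26,846.7 ≈ 67,116.8 × g
Your rotor: r = 560 mm / 2 = 280 mm = 28 cm
67,116.8 = 1.118 × 10⁻⁵ × 28 × N²
N² = 67,116.8 / (31.304 × 10⁻⁵) = 214,403,271
N ≈ √214,403,271 ≈ 14,642.5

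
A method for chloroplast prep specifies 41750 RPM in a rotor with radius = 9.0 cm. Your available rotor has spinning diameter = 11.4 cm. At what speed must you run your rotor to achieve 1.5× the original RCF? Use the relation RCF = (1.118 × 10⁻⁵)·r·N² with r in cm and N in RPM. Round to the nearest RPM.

64252 RPM

RCF = 1.118 × 10⁻⁵ × r × N²
RCF_original = 1.118 × 10⁻⁵ × 9 × (41750)² = 1.118 × 10⁻⁵ × 9 × 1,743,062,500 ≈ 175,386.9 × g
Target RCF = 1.5 × 175,386.9 ≈ 263,080.3 × g
Your rotor: r = 11.4 / 2 = 5.7 cm
263,080.3 = 1.118 × 10⁻⁵ × 5.7 × N²
N² = 263,080.3 / (6.3726 × 10⁻⁵) = 4,128,303,989
N ≈ √4,128,303,989 ≈ 64,251.9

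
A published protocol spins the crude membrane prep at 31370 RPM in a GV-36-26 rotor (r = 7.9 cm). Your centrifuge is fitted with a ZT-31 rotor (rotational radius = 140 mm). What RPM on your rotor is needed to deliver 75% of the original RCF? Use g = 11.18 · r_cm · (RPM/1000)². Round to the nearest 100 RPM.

20400 RPM

RCF_original = 11.18 × 7.9 × (31.37)² = 11.18 × 7.9 × 984.0769 ≈ 86,915.6 × g
Target RCF = 0.75 × 86,915.6 ≈ 65,186.7 × g
Your rotor: r = 140 mm = 14.0 cm
65,186.7 = 11.18 × 14 × (N/1000)²
(N/1000)² = 65,186.7 / 156.52 = 416.4752
N = 1000 × √416.4752 ≈ 20,407.7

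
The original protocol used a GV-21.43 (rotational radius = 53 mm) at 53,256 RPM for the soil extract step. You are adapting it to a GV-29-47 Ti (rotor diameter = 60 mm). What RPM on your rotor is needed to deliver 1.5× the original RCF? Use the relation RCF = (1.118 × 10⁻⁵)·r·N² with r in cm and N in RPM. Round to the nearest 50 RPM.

86700 RPM

Original rotor: r = 53 mm = 5.3 cm
RCF = 1.118 × 10⁻⁵ × r × N²
RCF_original = 1.118 × 10⁻⁵ × 5.3 × (53256)² = 1.118 × 10⁻⁵ × 5.3 × 2,836,201,536 ≈ 168,056.3 × g
Target RCF = 1.5 × 168,056.3 ≈ 252,084.4 × g
Your rotor: r = 60 mm / 2 = 30 mm = 3 cm
252,084.4 = 1.118 × 10⁻⁵ × 3 × N²
N² = 252,084.4 / (3.354 × 10⁻⁵) = 7,515,933,214
N ≈ √7,515,933,214 ≈ 86,694.5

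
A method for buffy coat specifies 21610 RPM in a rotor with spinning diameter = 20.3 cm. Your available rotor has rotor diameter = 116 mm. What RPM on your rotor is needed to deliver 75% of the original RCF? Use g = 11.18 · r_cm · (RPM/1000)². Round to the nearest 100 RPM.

Original rotor: r = 20.3 / 2 = 10.15 cm
RCF_original = 11.18 × 10.15 × (21.61)² = 11.18 × 10.15 × 466.9921 ≈ 52,992.9 × g
Target RCF = 0.75 × 52,992.9 ≈ 39,744.7 × g
Your rotor: r = 116 mm / 2 = 58 mm = 5.8 cm
39,744.7 = 11.18 × 5.8 × (N/1000)²
(N/1000)² = 39,744.7 / 64.844 = 612.928
N = 1000 × √612.928 ≈ 24,757.4

≈ 24800 RPM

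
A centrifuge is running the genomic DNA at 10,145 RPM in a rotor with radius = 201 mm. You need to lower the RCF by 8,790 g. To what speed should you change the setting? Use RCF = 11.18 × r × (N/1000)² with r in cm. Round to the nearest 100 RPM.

N₂ ≈ 8000 RPM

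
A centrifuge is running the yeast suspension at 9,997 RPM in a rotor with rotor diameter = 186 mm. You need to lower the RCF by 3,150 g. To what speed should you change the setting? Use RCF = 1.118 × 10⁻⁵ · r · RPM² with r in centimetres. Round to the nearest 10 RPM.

8350 RPM

r = 186 mm / 2 = 93 mm = 9.3 cm
Current RCF = 1.118 × 10⁻⁵ × 9.3 × (9997)² = 1.118 × 10⁻⁵ × 9.3 × 99,940,009 ≈ 10,391.2 × g
Target RCF = 10,391.2 − 3,150 = 7,241.2 × g
N² = 7,241.2 / (10.3974 × 10⁻⁵) = 69,644,334
N ≈ √69,644,334 ≈ 8,345.3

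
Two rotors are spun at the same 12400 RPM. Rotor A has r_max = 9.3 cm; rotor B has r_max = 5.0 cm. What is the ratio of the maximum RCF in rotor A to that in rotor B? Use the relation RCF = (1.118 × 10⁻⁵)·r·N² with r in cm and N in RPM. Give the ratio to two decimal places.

At fixed N, RCF ∝ r, so RCF_A/RCF_B = r_A/r_B = 9.3 / 5.0 = 1.8600.

1.86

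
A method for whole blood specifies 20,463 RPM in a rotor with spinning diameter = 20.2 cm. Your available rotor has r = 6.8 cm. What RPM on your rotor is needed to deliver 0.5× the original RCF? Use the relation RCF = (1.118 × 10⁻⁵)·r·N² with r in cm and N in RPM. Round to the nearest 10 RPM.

Original rotor: r = 20.2 / 2 = 10.1 cm
RCF_original = 1.118 × 10⁻⁵ × 10.1 × (20463)² = 1.118 × 10⁻⁵ × 10.1 × 418,734,369 ≈ 47,282.6 × g
Target RCF = 0.5 × 47,282.6 ≈ 23,641.3 × g
23,641.3 = 1.118 × 10⁻⁵ × 6.8 × N²
N² = 23,641.3 / (7.6024 × 10⁻⁵) = 310,971,535
N ≈ √310,971,535 ≈ 17,634.4

≈ 17630 RPM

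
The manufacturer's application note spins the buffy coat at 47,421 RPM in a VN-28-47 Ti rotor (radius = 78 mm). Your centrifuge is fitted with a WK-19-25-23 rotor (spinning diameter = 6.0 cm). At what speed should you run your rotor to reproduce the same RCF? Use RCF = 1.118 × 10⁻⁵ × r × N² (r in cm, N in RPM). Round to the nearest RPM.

Original rotor: r = 78 mm = 7.8 cm
RCF = 1.118 × 10⁻⁵ × r × N²
RCF_original = 1.118 × 10⁻⁵ × 7.8 × (47421)² = 1.118 × 10⁻⁵ × 7.8 × 2,248,751,241 ≈ 196,100.1 × g
Your rotor: r = 6.0 / 2 = 3 cm
196,100.1 = 1.118 × 10⁻⁵ × 3 × N²
N² = 196,100.1 / (3.354 × 10⁻⁵) = 5,846,753,131
N ≈ √5,846,753,131 ≈ 76,464.1

≈ 76464 RPM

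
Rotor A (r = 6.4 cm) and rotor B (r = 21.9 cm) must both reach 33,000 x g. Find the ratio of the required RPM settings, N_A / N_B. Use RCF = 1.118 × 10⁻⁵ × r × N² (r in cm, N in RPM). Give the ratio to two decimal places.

1.85

At fixed RCF, N ∝ 1/√r, so N_A/N_B = √(r_B/r_A) = √(21.9/6.4) = √3.421875 = 1.8498.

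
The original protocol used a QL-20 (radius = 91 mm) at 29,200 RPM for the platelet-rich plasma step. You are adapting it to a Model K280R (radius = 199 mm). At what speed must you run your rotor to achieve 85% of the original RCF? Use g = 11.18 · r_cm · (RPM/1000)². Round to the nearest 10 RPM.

≈ 18200 RPM

Original rotor: r = 91 mm = 9.1 cm
RCF_original = 11.18 × 9.1 × (29.2)² = 11.18 × 9.1 × 852.64 ≈ 86,745.9 × g
Target RCF = 0.85 × 86,745.9 ≈ 73,734 × g
Your rotor: r = 199 mm = 19.9 cm
73,734 = 11.18 × 19.9 × (N/1000)²
(N/1000)² = 73,734 / 222.482 = 331.4156
N = 1000 × √331.4156 ≈ 18,204.8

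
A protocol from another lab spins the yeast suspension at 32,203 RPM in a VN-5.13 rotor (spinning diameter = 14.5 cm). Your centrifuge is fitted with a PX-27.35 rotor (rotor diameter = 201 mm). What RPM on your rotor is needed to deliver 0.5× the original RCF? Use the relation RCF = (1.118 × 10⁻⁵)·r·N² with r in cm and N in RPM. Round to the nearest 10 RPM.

Original rotor: r = 14.5 / 2 = 7.25 cm
RCF_original = 1.118 × 10⁻⁵ × 7.25 × (32203)² = 1.118 × 10⁻⁵ × 7.25 × 1,037,033,209 ≈ 84,056.7 × g
Target RCF = 0.5 × 84,056.7 ≈ 42,028.3 × g
Your rotor: r = 201 mm / 2 = 100.5 mm = 10.05 cm
42,028.3 = 1.118 × 10⁻⁵ × 10.05 × N²
N² = 42,028.3 / (11.2359 × 10⁻⁵) = 374,053,703
N ≈ √374,053,703 ≈ 19,340.5

19340 RPM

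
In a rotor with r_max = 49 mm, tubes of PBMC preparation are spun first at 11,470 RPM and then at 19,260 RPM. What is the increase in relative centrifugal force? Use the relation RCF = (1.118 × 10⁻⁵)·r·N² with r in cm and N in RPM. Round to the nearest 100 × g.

≈ 13100 × g

r = 49 mm = 4.9 cm
RCF₁ = 1.118 × 10⁻⁵ × 4.9 × (11470)² = 1.118 × 10⁻⁵ × 4.9 × 131,560,900 ≈ 7,207.2 × g
RCF₂ = 1.118 × 10⁻⁵ × 4.9 × (19260)² = 1.118 × 10⁻⁵ × 4.9 × 370,947,600 ≈ 20,321.3 × g
Increase = 20,321.3 − 7,207.2 = 13,114.1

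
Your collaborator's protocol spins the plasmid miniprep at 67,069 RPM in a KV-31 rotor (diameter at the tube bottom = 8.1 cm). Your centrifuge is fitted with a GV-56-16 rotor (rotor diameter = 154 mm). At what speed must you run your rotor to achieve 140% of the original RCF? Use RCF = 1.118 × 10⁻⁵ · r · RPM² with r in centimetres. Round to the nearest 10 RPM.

Original rotor: r = 8.1 / 2 = 4.05 cm
RCF_original = 1.118 × 10⁻⁵ × 4.05 × (67069)² = 1.118 × 10⁻⁵ × 4.05 × 4,498,250,761 ≈ 203,676.3 × g
Target RCF = 1.4 × 203,676.3 ≈ 285,146.8 × g
Your rotor: r = 154 mm / 2 = 77 mm = 7.7 cm
285,146.8 = 1.118 × 10⁻⁵ × 7.7 × N²
N² = 285,146.8 / (8.6086 × 10⁻⁵) = 3,312,348,117
N ≈ √3,312,348,117 ≈ 57,553.0

57550 RPM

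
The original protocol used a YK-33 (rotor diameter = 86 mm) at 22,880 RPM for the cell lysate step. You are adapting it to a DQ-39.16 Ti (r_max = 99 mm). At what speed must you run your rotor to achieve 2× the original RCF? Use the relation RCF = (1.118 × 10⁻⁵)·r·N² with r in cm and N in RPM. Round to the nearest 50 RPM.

Original rotor: r = 86 mm / 2 = 43 mm = 4.3 cm
RCF = 1.118 × 10⁻⁵ × r × N²
RCF_original = 1.118 × 10⁻⁵ × 4.3 × (22880)² = 1.118 × 10⁻⁵ × 4.3 × 523,494,400 ≈ 25,166.5 × g
Target RCF = 2 × 25,166.5 ≈ 50,333 × g
Your rotor: r = 99 mm = 9.9 cm
50,333 = 1.118 × 10⁻⁵ × 9.9 × N²
N² = 50,333 / (11.0682 × 10⁻⁵) = 454,753,257
N ≈ √454,753,257 ≈ 21,324.9

≈ 21300 RPM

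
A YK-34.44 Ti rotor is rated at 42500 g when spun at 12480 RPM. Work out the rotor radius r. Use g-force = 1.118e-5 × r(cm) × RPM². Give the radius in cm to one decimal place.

r ≈ 24.4 cm

42500 = 1.118 × 10⁻⁵ × r × (12480)²
r = 42500 / (1.118 × 10⁻⁵ × 155,750,400) = 42500 / 1741.289 ≈ 24.407 cm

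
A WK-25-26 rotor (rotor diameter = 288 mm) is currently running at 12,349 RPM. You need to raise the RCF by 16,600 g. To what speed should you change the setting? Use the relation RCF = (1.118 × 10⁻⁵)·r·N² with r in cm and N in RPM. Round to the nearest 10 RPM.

r = 288 mm / 2 = 144 mm = 14.4 cm
Current RCF = 1.118 × 10⁻⁵ × 14.4 × (12349)² = 1.118 × 10⁻⁵ × 14.4 × 152,497,801 ≈ 24,550.9 × g
Target RCF = 24,550.9 + 16,600 = 41,150.9 × g
N² = 41,150.9 / (16.0992 × 10⁻⁵) = 255,608,353
N ≈ √255,608,353 ≈ 15,987.8

15990 RPM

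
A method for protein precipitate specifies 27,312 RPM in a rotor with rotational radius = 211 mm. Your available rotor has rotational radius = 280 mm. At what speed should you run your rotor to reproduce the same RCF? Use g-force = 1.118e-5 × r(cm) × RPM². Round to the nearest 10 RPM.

Original rotor: r = 211 mm = 21.1 cm
RCF = 1.118 × 10⁻⁵ × r × N²
RCF_original = 1.118 × 10⁻⁵ × 21.1 × (27312)² = 1.118 × 10⁻⁵ × 21.1 × 745,945,344 ≈ 175,967 × g
Your rotor: r = 280 mm = 28.0 cm
175,967 = 1.118 × 10⁻⁵ × 28 × N²
N² = 175,967 / (31.304 × 10⁻⁵) = 562,123,051
N ≈ √562,123,051 ≈ 23,709.1

23710 RPM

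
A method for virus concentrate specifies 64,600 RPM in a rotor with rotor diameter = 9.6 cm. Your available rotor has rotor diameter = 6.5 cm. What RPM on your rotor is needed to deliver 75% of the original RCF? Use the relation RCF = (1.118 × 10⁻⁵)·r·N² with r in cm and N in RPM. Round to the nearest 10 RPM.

≈ 67990 RPM

Original rotor: r = 9.6 / 2 = 4.8 cm
RCF_original = 1.118 × 10⁻⁵ × 4.8 × (64600)² = 1.118 × 10⁻⁵ × 4.8 × 4,173,160,000 ≈ 223,948.5 × g
Target RCF = 0.75 × 223,948.5 ≈ 167,961.4 × g
Your rotor: r = 6.5 / 2 = 3.25 cm
167,961.4 = 1.118 × 10⁻⁵ × 3.25 × N²
N² = 167,961.4 / (3.6335 × 10⁻⁵) = 4,622,578,781
N ≈ √4,622,578,781 ≈ 67,989.5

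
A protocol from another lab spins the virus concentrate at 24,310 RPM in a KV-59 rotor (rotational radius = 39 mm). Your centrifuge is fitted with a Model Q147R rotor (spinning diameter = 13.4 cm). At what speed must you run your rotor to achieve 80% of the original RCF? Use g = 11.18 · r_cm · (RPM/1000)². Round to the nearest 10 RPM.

Original rotor: r = 39 mm = 3.9 cm
RCF_original = 11.18 × 3.9 × (24.31)² = 11.18 × 3.9 × 590.9761 ≈ 25,767.7 × g
Target RCF = 0.8 × 25,767.7 ≈ 20,614.2 × g
Your rotor: r = 13.4 / 2 = 6.7 cm
20,614.2 = 11.18 × 6.7 × (N/1000)²
(N/1000)² = 20,614.2 / 74.906 = 275.2009
N = 1000 × √275.2009 ≈ 16,589.2

16590 RPM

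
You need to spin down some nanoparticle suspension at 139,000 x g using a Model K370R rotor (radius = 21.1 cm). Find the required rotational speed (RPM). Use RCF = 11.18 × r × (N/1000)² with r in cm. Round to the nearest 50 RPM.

139,000 = 11.18 × 21.1 × (N/1000)²
(N/1000)² = 139,000 / 235.898 = 589.2377
N = 1000 × √589.2377 ≈ 24,274.2

24250 RPM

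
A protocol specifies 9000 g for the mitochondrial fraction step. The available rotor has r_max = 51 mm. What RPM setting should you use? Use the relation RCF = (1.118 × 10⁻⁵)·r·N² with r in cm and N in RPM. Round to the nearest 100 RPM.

r = 51 mm = 5.1 cm
RCF = 1.118 × 10⁻⁵ × r × N²
9,000 = 1.118 × 10⁻⁵ × 5.1 × N²
N² = 9,000 / (5.7018 × 10⁻⁵) = 157,844,891
N ≈ √157,844,891 ≈ 12,563.6

≈ 12600 RPM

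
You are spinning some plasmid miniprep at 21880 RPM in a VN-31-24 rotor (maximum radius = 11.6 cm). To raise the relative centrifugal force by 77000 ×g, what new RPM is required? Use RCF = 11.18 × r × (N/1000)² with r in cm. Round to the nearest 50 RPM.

N₂ ≈ 32750 RPM

Current RCF = 11.18 × 11.6 × (21.88)² = 11.18 × 11.6 × 478.7344 ≈ 62,086.1 × g
Target RCF = 62,086.1 + 77,000 = 139,086.1 × g
(N/1000)² = 139,086.1 / 129.688 = 1072.467
N = 1000 × √1072.467 ≈ 32,748.5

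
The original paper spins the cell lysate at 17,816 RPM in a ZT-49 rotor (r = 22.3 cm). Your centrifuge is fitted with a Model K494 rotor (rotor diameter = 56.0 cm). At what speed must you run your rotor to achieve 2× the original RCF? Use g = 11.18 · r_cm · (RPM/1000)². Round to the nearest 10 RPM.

≈ 22490 RPM

RCF = 11.18 × r × (N/1000)²
RCF_original = 11.18 × 22.3 × (17.816)² = 11.18 × 22.3 × 317.409856 ≈ 79,134.7 × g
Target RCF = 2 × 79,134.7 ≈ 158,269.4 × g
Your rotor: r = 56.0 / 2 = 28 cm
158,269.4 = 11.18 × 28 × (N/1000)²
(N/1000)² = 158,269.4 / 313.04 = 505.5884
N = 1000 × √505.5884 ≈ 22,485.3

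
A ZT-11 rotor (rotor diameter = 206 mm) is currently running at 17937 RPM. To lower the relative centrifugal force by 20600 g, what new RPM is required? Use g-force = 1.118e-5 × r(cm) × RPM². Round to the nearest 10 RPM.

11950 RPM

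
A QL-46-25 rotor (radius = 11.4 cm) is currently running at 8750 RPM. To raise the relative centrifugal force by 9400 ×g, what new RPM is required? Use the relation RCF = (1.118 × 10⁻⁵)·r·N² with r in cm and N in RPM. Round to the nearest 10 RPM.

12260 RPM

Current RCF = 1.118 × 10⁻⁵ × 11.4 × (8750)² = 1.118 × 10⁻⁵ × 11.4 × 76,562,500 ≈ 9,758 × g
Target RCF = 9,758 + 9,400 = 19,158 × g
N² = 19,158 / (12.7452 × 10⁻⁵) = 150,315,413
N ≈ √150,315,413 ≈ 12,260.3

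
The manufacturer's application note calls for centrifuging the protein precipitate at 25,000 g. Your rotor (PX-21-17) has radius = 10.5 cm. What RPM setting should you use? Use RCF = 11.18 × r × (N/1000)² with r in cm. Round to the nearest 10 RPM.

14590 RPM

RCF = 11.18 × r × (N/1000)²
25,000 = 11.18 × 10.5 × (N/1000)²
(N/1000)² = 25,000 / 117.39 = 212.9653
N = 1000 × √212.9653 ≈ 14,593.3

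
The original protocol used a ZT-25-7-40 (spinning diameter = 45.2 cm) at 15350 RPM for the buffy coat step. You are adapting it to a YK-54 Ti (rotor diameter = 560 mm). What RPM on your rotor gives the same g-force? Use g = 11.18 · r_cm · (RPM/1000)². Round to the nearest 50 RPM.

Original rotor: r = 45.2 / 2 = 22.6 cm
RCF_original = 11.18 × 22.6 × (15.35)² = 11.18 × 22.6 × 235.6225 ≈ 59,534.3 × g
Your rotor: r = 560 mm / 2 = 280 mm = 28 cm
59,534.3 = 11.18 × 28 × (N/1000)²
(N/1000)² = 59,534.3 / 313.04 = 190.1811
N = 1000 × √190.1811 ≈ 13,790.6

13800 RPM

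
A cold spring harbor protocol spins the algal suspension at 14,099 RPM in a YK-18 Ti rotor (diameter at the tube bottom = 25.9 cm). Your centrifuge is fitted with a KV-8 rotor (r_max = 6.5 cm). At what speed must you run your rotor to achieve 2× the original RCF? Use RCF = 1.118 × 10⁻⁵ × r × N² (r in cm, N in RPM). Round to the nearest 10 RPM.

Original rotor: r = 25.9 / 2 = 12.95 cm
RCF_original = 1.118 × 10⁻⁵ × 12.95 × (14099)² = 1.118 × 10⁻⁵ × 12.95 × 198,781,801 ≈ 28,779.8 × g
Target RCF = 2 × 28,779.8 ≈ 57,559.6 × g
57,559.6 = 1.118 × 10⁻⁵ × 6.5 × N²
N² = 57,559.6 / (7.267 × 10⁻⁵) = 792,068,254
N ≈ √792,068,254 ≈ 28,143.7

≈ 28140 RPM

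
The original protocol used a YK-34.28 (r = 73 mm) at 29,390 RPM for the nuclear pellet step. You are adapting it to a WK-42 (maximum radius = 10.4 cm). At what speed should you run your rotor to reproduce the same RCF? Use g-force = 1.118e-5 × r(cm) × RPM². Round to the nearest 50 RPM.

24600 RPM

Original rotor: r = 73 mm = 7.3 cm
RCF = 1.118 × 10⁻⁵ × r × N²
RCF_original = 1.118 × 10⁻⁵ × 7.3 × (29390)² = 1.118 × 10⁻⁵ × 7.3 × 863,772,100 ≈ 70,495.9 × g
70,495.9 = 1.118 × 10⁻⁵ × 10.4 × N²
N² = 70,495.9 / (11.6272 × 10⁻⁵) = 606,301,603
N ≈ √606,301,603 ≈ 24,623.2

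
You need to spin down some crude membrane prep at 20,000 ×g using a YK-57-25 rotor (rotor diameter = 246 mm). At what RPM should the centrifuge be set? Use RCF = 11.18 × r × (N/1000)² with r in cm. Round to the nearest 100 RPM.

N ≈ 12100 RPM

r = 246 mm / 2 = 123 mm = 12.3 cm
20,000 = 11.18 × 12.3 × (N/1000)²
(N/1000)² = 20,000 / 137.514 = 145.4397
N = 1000 × √145.4397 ≈ 12,059.8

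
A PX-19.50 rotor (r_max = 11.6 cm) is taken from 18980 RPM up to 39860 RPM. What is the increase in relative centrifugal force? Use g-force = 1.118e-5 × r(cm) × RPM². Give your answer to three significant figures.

159000 g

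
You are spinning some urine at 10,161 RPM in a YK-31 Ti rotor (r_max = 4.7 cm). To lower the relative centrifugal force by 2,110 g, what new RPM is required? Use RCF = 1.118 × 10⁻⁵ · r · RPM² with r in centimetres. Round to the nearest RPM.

N₂ ≈ 7943 RPM

Current RCF = 1.118 × 10⁻⁵ × 4.7 × (10161)² = 1.118 × 10⁻⁵ × 4.7 × 103,245,921 ≈ 5,425.2 × g
Target RCF = 5,425.2 − 2,110 = 3,315.2 × g
N² = 3,315.2 / (5.2546 × 10⁻⁵) = 63,091,387
N ≈ √63,091,387 ≈ 7,943.0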